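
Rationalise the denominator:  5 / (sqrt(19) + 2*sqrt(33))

Multiply numerator and denominator by -sqrt(19) + 2*sqrt(33).
Denominator becomes 113; numerator becomes -5*sqrt(19) + 10*sqrt(33).

(-5*sqrt(19) + 10*sqrt(33))/113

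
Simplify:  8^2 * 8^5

2^21

8^2 = 2^6; 8^5 = 2^15
Combine exponents: 2^21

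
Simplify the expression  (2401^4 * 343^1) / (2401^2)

2401^4 = 7^16; 343^1 = 7^3; 2401^2 = 7^8
Combine exponents: 7^11

7^11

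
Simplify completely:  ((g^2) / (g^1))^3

Inside the bracket: g^1
Raise to the power 3: g^3

g^3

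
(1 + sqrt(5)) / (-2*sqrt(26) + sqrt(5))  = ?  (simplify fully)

Multiply numerator and denominator by sqrt(5) + 2*sqrt(26).
Denominator becomes -99; numerator becomes sqrt(5) + 5 + 2*sqrt(26) + 2*sqrt(130).

(-2*sqrt(130) - 2*sqrt(26) - 5 - sqrt(5))/99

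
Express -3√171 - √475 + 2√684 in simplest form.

3√171 = 9*√19; √475 = 5*√19; 2√684 = 12*√19
Combine: (-9 - 5 + 12)·√19 = -2*√19

-2*√19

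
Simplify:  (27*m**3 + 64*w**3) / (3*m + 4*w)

9*m**2 - 12*m*w + 16*w**2

Apply the sum-of-cubes factorisation and cancel (3*m + 4*w).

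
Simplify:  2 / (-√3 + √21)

(√3 + √21)/9

Multiply numerator and denominator by √3 + √21.
Denominator becomes 18; numerator becomes 2*√3 + 2*√21.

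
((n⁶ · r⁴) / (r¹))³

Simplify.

Inside the bracket: n⁶ · r³
Raise to the power 3: n^18 · r⁹

n^18*r⁹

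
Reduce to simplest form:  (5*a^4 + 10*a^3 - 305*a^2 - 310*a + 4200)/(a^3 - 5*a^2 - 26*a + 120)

Factor: 5*a^4 + 10*a^3 - 305*a^2 - 310*a + 4200 = 5*(a + 7)*(a + 5)*(a - 6)*(a - 4);  a^3 - 5*a^2 - 26*a + 120 = (a + 5)*(a - 6)*(a - 4)
Cancel the common factors (a - 6), (a - 4), (a + 5).

5*a + 35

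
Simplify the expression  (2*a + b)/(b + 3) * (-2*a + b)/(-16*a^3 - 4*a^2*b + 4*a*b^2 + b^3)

1/(4*a*b + 12*a + b^2 + 3*b)

Factor: -16*a^3 - 4*a^2*b + 4*a*b^2 + b^3 = (2*a + b)*(-2*a + b)*(4*a + b)
Cancel the common factors (-2*a + b), (2*a + b).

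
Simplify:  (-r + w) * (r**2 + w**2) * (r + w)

Telescope via difference of squares: (w+r)(w-r) = -r**2 + w**2, then repeat with the next factor.

-r**4 + w**4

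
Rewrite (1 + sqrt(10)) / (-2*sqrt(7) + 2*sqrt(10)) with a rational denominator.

(sqrt(7) + sqrt(10) + sqrt(70) + 10)/6

Multiply numerator and denominator by 2*sqrt(7) + 2*sqrt(10).
Denominator becomes 12; numerator becomes 2*sqrt(7) + 2*sqrt(10) + 2*sqrt(70) + 20.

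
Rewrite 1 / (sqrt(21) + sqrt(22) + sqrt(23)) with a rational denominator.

Group as (sqrt(22) + sqrt(23)) + sqrt(21); multiply by (sqrt(22) + sqrt(23)) - sqrt(21), then rationalise the remaining surd.

(-sqrt(10626) + 10*sqrt(23) + 11*sqrt(22) + 12*sqrt(21))/724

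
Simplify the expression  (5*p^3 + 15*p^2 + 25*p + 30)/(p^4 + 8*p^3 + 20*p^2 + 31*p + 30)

Factor: 5*p^3 + 15*p^2 + 25*p + 30 = 5*(p^2 + p + 3)*(p + 2);  p^4 + 8*p^3 + 20*p^2 + 31*p + 30 = (p^2 + p + 3)*(p + 2)*(p + 5)
Cancel the common factors (p^2 + p + 3), (p + 2).

5/(p + 5)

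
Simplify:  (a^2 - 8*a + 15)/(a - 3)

Factor: a^2 - 8*a + 15 = (a - 5)*(a - 3)
Cancel the common factor (a - 3).

a - 5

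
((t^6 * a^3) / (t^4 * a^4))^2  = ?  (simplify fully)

t^4/a^2

Inside the bracket: t^2 * (a^-1)
Raise to the power 2: t^4 * (a^-2)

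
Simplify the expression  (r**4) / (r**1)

r**3

Quotient: r**3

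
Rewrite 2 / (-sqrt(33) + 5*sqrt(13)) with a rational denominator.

Multiply numerator and denominator by sqrt(33) + 5*sqrt(13).
Denominator becomes 292; numerator becomes 2*sqrt(33) + 10*sqrt(13).

(sqrt(33) + 5*sqrt(13))/146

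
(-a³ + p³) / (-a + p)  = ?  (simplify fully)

Factor as (a-b)(a^2+ab+b^2) with a=p, b=a.

a² + a*p + p²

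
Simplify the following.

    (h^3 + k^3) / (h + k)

h^2 - h*k + k^2

h^3 + k^3 = (h + k)(h^2 - h*k + k^2).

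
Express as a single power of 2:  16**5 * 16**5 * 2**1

2**41

16**5 = 2**20; 16**5 = 2**20; 2**1 = 2**1
Combine exponents: 2**41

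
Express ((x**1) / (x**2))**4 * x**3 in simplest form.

1/x

Inside the bracket: (x**-1)
Raise to the power 4: (x**-4)
Multiply by x**3: add exponents.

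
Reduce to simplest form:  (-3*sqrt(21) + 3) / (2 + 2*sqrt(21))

(-33 + 3*sqrt(21))/20

Multiply numerator and denominator by -2*sqrt(21) + 2.
Denominator becomes -80; numerator becomes -12*sqrt(21) + 132.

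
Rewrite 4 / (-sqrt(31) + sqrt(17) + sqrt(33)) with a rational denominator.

Group as (sqrt(17) + sqrt(33)) - sqrt(31); multiply by (sqrt(17) + sqrt(33)) + sqrt(31), then rationalise the remaining surd.

(-76*sqrt(31) + 60*sqrt(33) + 188*sqrt(17) + 8*sqrt(17391))/1883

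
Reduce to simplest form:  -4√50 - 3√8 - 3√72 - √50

4√50 = 20*√2; 3√8 = 6*√2; 3√72 = 18*√2; √50 = 5*√2
Combine: (-20 - 6 - 18 - 5)·√2 = -49*√2

-49*√2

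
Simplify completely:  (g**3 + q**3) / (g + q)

g**2 - g*q + q**2

Factor as (a+b)(a**2-ab+b**2) with a=q, b=g.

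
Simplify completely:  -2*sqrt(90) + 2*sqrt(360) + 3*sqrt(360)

2*sqrt(90) = 6*sqrt(10); 2*sqrt(360) = 12*sqrt(10); 3*sqrt(360) = 18*sqrt(10)
Combine: (-6 + 12 + 18)·sqrt(10) = 24*sqrt(10)

24*sqrt(10)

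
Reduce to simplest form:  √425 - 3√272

√425 = 5*√17; 3√272 = 12*√17
Combine: (5 - 12)·√17 = -7*√17

-7*√17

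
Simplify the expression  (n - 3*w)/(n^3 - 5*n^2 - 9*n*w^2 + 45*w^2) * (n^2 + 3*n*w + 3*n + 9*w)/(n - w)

(-n - 3)/(-n^2 + n*w + 5*n - 5*w)

Factor: n^3 - 5*n^2 - 9*n*w^2 + 45*w^2 = (n + 3*w)*(n - 3*w)*(n - 5);  n^2 + 3*n*w + 3*n + 9*w = (n + 3)*(n + 3*w)
Cancel the common factors (n - 3*w), (n + 3*w).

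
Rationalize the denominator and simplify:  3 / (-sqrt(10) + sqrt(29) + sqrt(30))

Group as (sqrt(29) + sqrt(30)) - sqrt(10); multiply by (sqrt(29) + sqrt(30)) + sqrt(10), then rationalise the remaining surd.

(-147*sqrt(10) + 27*sqrt(30) + 33*sqrt(29) + 60*sqrt(87))/1079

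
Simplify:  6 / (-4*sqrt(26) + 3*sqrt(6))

(-12*sqrt(26) - 9*sqrt(6))/181

Multiply numerator and denominator by 3*sqrt(6) + 4*sqrt(26).
Denominator becomes -362; numerator becomes 18*sqrt(6) + 24*sqrt(26).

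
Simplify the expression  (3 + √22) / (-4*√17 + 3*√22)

(-4*√374 - 66 - 12*√17 - 9*√22)/74

Multiply numerator and denominator by 3*√22 + 4*√17.
Denominator becomes -74; numerator becomes 9*√22 + 12*√17 + 66 + 4*√374.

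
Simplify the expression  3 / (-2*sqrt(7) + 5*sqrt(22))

Multiply numerator and denominator by 2*sqrt(7) + 5*sqrt(22).
Denominator becomes 522; numerator becomes 6*sqrt(7) + 15*sqrt(22).

(2*sqrt(7) + 5*sqrt(22))/174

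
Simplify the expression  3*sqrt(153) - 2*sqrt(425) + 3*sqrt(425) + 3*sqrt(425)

3*sqrt(153) = 9*sqrt(17); 2*sqrt(425) = 10*sqrt(17); 3*sqrt(425) = 15*sqrt(17); 3*sqrt(425) = 15*sqrt(17)
Combine: (9 - 10 + 15 + 15)·sqrt(17) = 29*sqrt(17)

29*sqrt(17)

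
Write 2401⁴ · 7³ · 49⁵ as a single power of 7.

7^29

2401⁴ = 7^16; 7³ = 7^3; 49⁵ = 7^10
Combine exponents: 7^29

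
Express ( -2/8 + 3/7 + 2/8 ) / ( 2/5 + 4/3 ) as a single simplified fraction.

45/182

Numerator: -2/8 + 3/7 + 2/8 = 3/7
Denominator: 2/5 + 4/3 = 26/15
Divide: (3/7) · (15/26) = 45/182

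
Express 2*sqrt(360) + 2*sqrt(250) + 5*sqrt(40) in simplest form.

32*sqrt(10)

2*sqrt(360) = 12*sqrt(10); 2*sqrt(250) = 10*sqrt(10); 5*sqrt(40) = 10*sqrt(10)
Combine: (12 + 10 + 10)·sqrt(10) = 32*sqrt(10)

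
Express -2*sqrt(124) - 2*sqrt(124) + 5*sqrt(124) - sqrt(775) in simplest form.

-3*sqrt(31)

2*sqrt(124) = 4*sqrt(31); 2*sqrt(124) = 4*sqrt(31); 5*sqrt(124) = 10*sqrt(31); sqrt(775) = 5*sqrt(31)
Combine: (-4 - 4 + 10 - 5)·sqrt(31) = -3*sqrt(31)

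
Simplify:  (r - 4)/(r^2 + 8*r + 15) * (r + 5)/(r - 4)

Factor: r^2 + 8*r + 15 = (r + 5)*(r + 3)
Cancel the common factors (r - 4), (r + 5).

1/(r + 3)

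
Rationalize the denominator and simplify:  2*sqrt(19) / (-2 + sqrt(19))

Multiply numerator and denominator by -sqrt(19) - 2.
Denominator becomes -15; numerator becomes -38 - 4*sqrt(19).

(4*sqrt(19) + 38)/15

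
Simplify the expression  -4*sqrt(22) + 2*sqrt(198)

2*sqrt(22)

4*sqrt(22) = 4*sqrt(22); 2*sqrt(198) = 6*sqrt(22)
Combine: (-4 + 6)·sqrt(22) = 2*sqrt(22)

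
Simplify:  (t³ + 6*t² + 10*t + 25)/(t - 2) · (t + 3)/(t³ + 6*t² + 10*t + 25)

(t + 3)/(t - 2)

Factor: t³ + 6*t² + 10*t + 25 = (t² + t + 5)·(t + 5);  t³ + 6*t² + 10*t + 25 = (t + 5)·(t² + t + 5)
Cancel the common factors (t² + t + 5), (t + 5).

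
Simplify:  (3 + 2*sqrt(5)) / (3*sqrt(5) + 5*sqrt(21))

(-30 - 9*sqrt(5) + 15*sqrt(21) + 10*sqrt(105))/480

Multiply numerator and denominator by -5*sqrt(21) + 3*sqrt(5).
Denominator becomes -480; numerator becomes -10*sqrt(105) - 15*sqrt(21) + 9*sqrt(5) + 30.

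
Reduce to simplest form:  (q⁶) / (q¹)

q⁵

Quotient: q⁵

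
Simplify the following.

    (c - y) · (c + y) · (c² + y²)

Telescope via difference of squares: (c+y)(c-y) = c² - y², then repeat with the next factor.

c⁴ - y⁴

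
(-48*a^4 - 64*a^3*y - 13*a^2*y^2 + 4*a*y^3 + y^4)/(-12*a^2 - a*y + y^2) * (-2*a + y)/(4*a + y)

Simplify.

Factor: -48*a^4 - 64*a^3*y - 13*a^2*y^2 + 4*a*y^3 + y^4 = (-4*a + y)*(a + y)*(3*a + y)*(4*a + y);  -12*a^2 - a*y + y^2 = (3*a + y)*(-4*a + y)
Cancel the common factors (4*a + y), (3*a + y), (-4*a + y).

-2*a^2 - a*y + y^2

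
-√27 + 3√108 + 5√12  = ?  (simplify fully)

25*√3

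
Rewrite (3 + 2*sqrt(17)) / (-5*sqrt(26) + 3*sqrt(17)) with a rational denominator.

Multiply numerator and denominator by 3*sqrt(17) + 5*sqrt(26).
Denominator becomes -497; numerator becomes 9*sqrt(17) + 15*sqrt(26) + 102 + 10*sqrt(442).

(-10*sqrt(442) - 102 - 15*sqrt(26) - 9*sqrt(17))/497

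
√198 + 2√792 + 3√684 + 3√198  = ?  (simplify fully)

18*√19 + 24*√22

√198 = 3*√22; 2√792 = 12*√22; 3√684 = 18*√19; 3√198 = 9*√22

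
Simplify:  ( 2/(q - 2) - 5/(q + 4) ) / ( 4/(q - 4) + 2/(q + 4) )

Numerator: 2/(q - 2) - 5/(q + 4) = (-3*q + 18)/(q^2 + 2*q - 8)
Denominator: 4/(q - 4) + 2/(q + 4) = (6*q + 8)/(q^2 - 16)
Divide: ((-3*q + 18)/(q^2 + 2*q - 8)) · ((q^2 - 16)/(6*q + 8)) = (-3*q^2 + 30*q - 72)/(6*q^2 - 4*q - 16)

(-3*q^2 + 30*q - 72)/(6*q^2 - 4*q - 16)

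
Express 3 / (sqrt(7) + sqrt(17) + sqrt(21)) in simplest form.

Group as (sqrt(7) + sqrt(17)) + sqrt(21); multiply by (sqrt(7) + sqrt(17)) - sqrt(21), then rationalise the remaining surd.

(-42*sqrt(51) + 9*sqrt(21) + 33*sqrt(17) + 93*sqrt(7))/467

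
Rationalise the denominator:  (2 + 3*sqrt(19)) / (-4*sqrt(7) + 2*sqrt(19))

Multiply numerator and denominator by 2*sqrt(19) + 4*sqrt(7).
Denominator becomes -36; numerator becomes 4*sqrt(19) + 8*sqrt(7) + 114 + 12*sqrt(133).

(-6*sqrt(133) - 57 - 4*sqrt(7) - 2*sqrt(19))/18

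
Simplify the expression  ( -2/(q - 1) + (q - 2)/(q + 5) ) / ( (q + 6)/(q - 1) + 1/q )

Numerator: -2/(q - 1) + (q - 2)/(q + 5) = (q^2 - 5*q - 8)/(q^2 + 4*q - 5)
Denominator: (q + 6)/(q - 1) + 1/q = (q^2 + 7*q - 1)/(q^2 - q)
Divide: ((q^2 - 5*q - 8)/(q^2 + 4*q - 5)) · ((q^2 - q)/(q^2 + 7*q - 1)) = (q^3 - 5*q^2 - 8*q)/(q^3 + 12*q^2 + 34*q - 5)

(q^3 - 5*q^2 - 8*q)/(q^3 + 12*q^2 + 34*q - 5)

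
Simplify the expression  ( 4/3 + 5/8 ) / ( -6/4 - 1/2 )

-47/48

Numerator: 4/3 + 5/8 = 47/24
Denominator: -6/4 - 1/2 = -2
Divide: (47/24) · (-1/2) = -47/48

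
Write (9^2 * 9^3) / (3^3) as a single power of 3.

9^2 = 3^4; 9^3 = 3^6; 3^3 = 3^3
Combine exponents: 3^7

3^7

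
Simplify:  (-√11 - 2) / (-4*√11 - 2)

Multiply numerator and denominator by -2 + 4*√11.
Denominator becomes -172; numerator becomes -40 - 6*√11.

(3*√11 + 20)/86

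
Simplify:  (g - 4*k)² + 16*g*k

Expand the square and combine the 16*g*k term.

(g + 4*k)²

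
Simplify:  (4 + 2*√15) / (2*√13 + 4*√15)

(-√195 - 2*√13 + 4*√15 + 30)/47

Multiply numerator and denominator by -2*√13 + 4*√15.
Denominator becomes 188; numerator becomes -4*√195 - 8*√13 + 16*√15 + 120.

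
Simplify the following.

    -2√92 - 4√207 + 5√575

2√92 = 4*√23; 4√207 = 12*√23; 5√575 = 25*√23
Combine: (-4 - 12 + 25)·√23 = 9*√23

9*√23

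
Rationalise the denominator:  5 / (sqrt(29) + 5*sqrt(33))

Multiply numerator and denominator by -5*sqrt(33) + sqrt(29).
Denominator becomes -796; numerator becomes -25*sqrt(33) + 5*sqrt(29).

(-5*sqrt(29) + 25*sqrt(33))/796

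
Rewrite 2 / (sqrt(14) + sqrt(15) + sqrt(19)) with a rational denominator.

(-sqrt(3990) + 5*sqrt(19) + 9*sqrt(15) + 10*sqrt(14))/185

Group as (sqrt(14) + sqrt(19)) + sqrt(15); multiply by (sqrt(14) + sqrt(19)) - sqrt(15), then rationalise the remaining surd.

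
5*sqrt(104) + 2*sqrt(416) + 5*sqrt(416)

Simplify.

5*sqrt(104) = 10*sqrt(26); 2*sqrt(416) = 8*sqrt(26); 5*sqrt(416) = 20*sqrt(26)
Combine: (10 + 8 + 20)·sqrt(26) = 38*sqrt(26)

38*sqrt(26)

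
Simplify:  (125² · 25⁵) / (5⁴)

125² = 5^6; 25⁵ = 5^10; 5⁴ = 5^4
Combine exponents: 5^12

5^12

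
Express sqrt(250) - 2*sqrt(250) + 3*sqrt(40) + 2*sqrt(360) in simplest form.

13*sqrt(10)

sqrt(250) = 5*sqrt(10); 2*sqrt(250) = 10*sqrt(10); 3*sqrt(40) = 6*sqrt(10); 2*sqrt(360) = 12*sqrt(10)
Combine: (5 - 10 + 6 + 12)·sqrt(10) = 13*sqrt(10)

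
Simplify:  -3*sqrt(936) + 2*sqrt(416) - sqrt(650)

3*sqrt(936) = 18*sqrt(26); 2*sqrt(416) = 8*sqrt(26); sqrt(650) = 5*sqrt(26)
Combine: (-18 + 8 - 5)·sqrt(26) = -15*sqrt(26)

-15*sqrt(26)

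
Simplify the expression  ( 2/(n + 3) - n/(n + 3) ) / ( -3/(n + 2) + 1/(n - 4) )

(n³ - 4*n² - 4*n + 16)/(2*n² - 8*n - 42)

Numerator: 2/(n + 3) - n/(n + 3) = (-n + 2)/(n + 3)
Denominator: -3/(n + 2) + 1/(n - 4) = (-2*n + 14)/(n² - 2*n - 8)
Divide: ((-n + 2)/(n + 3)) · ((n² - 2*n - 8)/(-2*n + 14)) = (n³ - 4*n² - 4*n + 16)/(2*n² - 8*n - 42)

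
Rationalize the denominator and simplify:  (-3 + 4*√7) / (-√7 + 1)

Multiply numerator and denominator by 1 + √7.
Denominator becomes -6; numerator becomes √7 + 25.

(-25 - √7)/6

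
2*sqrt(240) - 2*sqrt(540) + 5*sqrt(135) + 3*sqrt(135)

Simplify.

2*sqrt(240) = 8*sqrt(15); 2*sqrt(540) = 12*sqrt(15); 5*sqrt(135) = 15*sqrt(15); 3*sqrt(135) = 9*sqrt(15)
Combine: (8 - 12 + 15 + 9)·sqrt(15) = 20*sqrt(15)

20*sqrt(15)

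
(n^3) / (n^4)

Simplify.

1/n

Quotient: (n^-1)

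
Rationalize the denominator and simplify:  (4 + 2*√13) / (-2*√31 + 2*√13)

Multiply numerator and denominator by 2*√13 + 2*√31.
Denominator becomes -72; numerator becomes 8*√13 + 8*√31 + 52 + 4*√403.

(-√403 - 13 - 2*√31 - 2*√13)/18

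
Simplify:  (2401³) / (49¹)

7^10

2401³ = 7^12; 49¹ = 7^2
Combine exponents: 7^10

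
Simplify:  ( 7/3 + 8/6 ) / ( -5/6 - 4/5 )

-110/49

Numerator: 7/3 + 8/6 = 11/3
Denominator: -5/6 - 4/5 = -49/30
Divide: (11/3) · (-30/49) = -110/49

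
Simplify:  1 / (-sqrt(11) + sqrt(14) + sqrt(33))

Group as (sqrt(14) + sqrt(33)) - sqrt(11); multiply by (sqrt(14) + sqrt(33)) + sqrt(11), then rationalise the remaining surd.

(-18*sqrt(11) - 4*sqrt(33) + 15*sqrt(14) + 11*sqrt(42))/276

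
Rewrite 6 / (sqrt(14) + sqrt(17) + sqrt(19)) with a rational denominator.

Group as (sqrt(14) + sqrt(19)) + sqrt(17); multiply by (sqrt(14) + sqrt(19)) - sqrt(17), then rationalise the remaining surd.

(-3*sqrt(4522) + 18*sqrt(19) + 24*sqrt(17) + 33*sqrt(14))/202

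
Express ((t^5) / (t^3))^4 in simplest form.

t^8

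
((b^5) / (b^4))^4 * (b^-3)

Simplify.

Inside the bracket: b^1
Raise to the power 4: b^4
Multiply by (b^-3): add exponents.

b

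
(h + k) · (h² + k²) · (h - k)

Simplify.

h⁴ - k⁴

Pair the conjugate factors: (h+k)(h-k) = h² - k², then repeat with the next factor.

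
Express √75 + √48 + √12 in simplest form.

11*√3

√75 = 5*√3; √48 = 4*√3; √12 = 2*√3
Combine: (5 + 4 + 2)·√3 = 11*√3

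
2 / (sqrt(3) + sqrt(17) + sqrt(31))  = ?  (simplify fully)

(-4*sqrt(1581) - 22*sqrt(31) + 34*sqrt(17) + 90*sqrt(3))/83

Group as (sqrt(3) + sqrt(31)) + sqrt(17); multiply by (sqrt(3) + sqrt(31)) - sqrt(17), then rationalise the remaining surd.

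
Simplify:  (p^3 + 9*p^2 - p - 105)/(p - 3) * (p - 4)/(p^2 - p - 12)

Factor: p^3 + 9*p^2 - p - 105 = (p + 5)*(p + 7)*(p - 3);  p^2 - p - 12 = (p + 3)*(p - 4)
Cancel the common factors (p - 4), (p - 3).

(p^2 + 12*p + 35)/(p + 3)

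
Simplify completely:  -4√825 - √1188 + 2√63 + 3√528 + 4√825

6*√7 + 6*√33

4√825 = 20*√33; √1188 = 6*√33; 2√63 = 6*√7; 3√528 = 12*√33; 4√825 = 20*√33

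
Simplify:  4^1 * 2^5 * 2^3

2^10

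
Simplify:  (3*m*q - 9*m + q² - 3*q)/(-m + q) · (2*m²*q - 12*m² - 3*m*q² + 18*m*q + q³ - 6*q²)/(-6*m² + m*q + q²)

q² - 9*q + 18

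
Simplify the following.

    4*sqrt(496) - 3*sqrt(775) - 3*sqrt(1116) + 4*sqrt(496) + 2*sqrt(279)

5*sqrt(31)

4*sqrt(496) = 16*sqrt(31); 3*sqrt(775) = 15*sqrt(31); 3*sqrt(1116) = 18*sqrt(31); 4*sqrt(496) = 16*sqrt(31); 2*sqrt(279) = 6*sqrt(31)
Combine: (16 - 15 - 18 + 16 + 6)·sqrt(31) = 5*sqrt(31)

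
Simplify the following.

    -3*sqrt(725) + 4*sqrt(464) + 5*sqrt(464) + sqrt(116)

23*sqrt(29)

3*sqrt(725) = 15*sqrt(29); 4*sqrt(464) = 16*sqrt(29); 5*sqrt(464) = 20*sqrt(29); sqrt(116) = 2*sqrt(29)
Combine: (-15 + 16 + 20 + 2)·sqrt(29) = 23*sqrt(29)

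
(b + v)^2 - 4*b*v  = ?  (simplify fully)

Expand the square and combine the 4*b*v term.

(b - v)^2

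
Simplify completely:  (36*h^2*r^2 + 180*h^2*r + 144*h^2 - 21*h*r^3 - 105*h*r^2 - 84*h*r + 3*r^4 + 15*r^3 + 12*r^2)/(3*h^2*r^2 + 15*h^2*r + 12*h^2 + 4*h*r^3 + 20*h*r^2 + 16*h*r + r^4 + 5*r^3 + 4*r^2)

(36*h^2 - 21*h*r + 3*r^2)/(3*h^2 + 4*h*r + r^2)

Factor: 36*h^2*r^2 + 180*h^2*r + 144*h^2 - 21*h*r^3 - 105*h*r^2 - 84*h*r + 3*r^4 + 15*r^3 + 12*r^2 = 3*(r + 1)*(r + 4)*(-3*h + r)*(-4*h + r);  3*h^2*r^2 + 15*h^2*r + 12*h^2 + 4*h*r^3 + 20*h*r^2 + 16*h*r + r^4 + 5*r^3 + 4*r^2 = (h + r)*(r + 4)*(r + 1)*(3*h + r)
Cancel the common factors (r + 1), (r + 4).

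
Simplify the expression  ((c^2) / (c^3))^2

c^(-2)

Inside the bracket: (c^-1)
Raise to the power 2: (c^-2)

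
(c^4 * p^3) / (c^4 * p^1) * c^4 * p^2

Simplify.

c^4*p^4

Quotient: p^2
Multiply by c^4 * p^2: add exponents.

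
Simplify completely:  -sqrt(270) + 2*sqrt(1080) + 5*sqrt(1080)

sqrt(270) = 3*sqrt(30); 2*sqrt(1080) = 12*sqrt(30); 5*sqrt(1080) = 30*sqrt(30)
Combine: (-3 + 12 + 30)·sqrt(30) = 39*sqrt(30)

39*sqrt(30)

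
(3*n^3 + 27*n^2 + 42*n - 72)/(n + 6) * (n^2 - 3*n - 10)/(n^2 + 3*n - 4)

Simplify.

3*n^2 - 9*n - 30

Factor: 3*n^3 + 27*n^2 + 42*n - 72 = 3*(n + 4)*(n + 6)*(n - 1);  n^2 - 3*n - 10 = (n + 2)*(n - 5);  n^2 + 3*n - 4 = (n - 1)*(n + 4)
Cancel the common factors (n - 1), (n + 4), (n + 6).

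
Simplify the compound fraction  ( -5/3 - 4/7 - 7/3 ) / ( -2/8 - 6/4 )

Numerator: -5/3 - 4/7 - 7/3 = -32/7
Denominator: -2/8 - 6/4 = -7/4
Divide: (-32/7) · (-4/7) = 128/49

128/49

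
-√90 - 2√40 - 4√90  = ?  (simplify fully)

√90 = 3*√10; 2√40 = 4*√10; 4√90 = 12*√10
Combine: (-3 - 4 - 12)·√10 = -19*√10

-19*√10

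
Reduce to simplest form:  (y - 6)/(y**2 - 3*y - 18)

1/(y + 3)

Factor: y**2 - 3*y - 18 = (y + 3)*(y - 6)
Cancel the common factor (y - 6).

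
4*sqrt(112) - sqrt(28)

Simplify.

4*sqrt(112) = 16*sqrt(7); sqrt(28) = 2*sqrt(7)
Combine: (16 - 2)·sqrt(7) = 14*sqrt(7)

14*sqrt(7)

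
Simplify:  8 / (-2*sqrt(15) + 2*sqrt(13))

Multiply numerator and denominator by 2*sqrt(13) + 2*sqrt(15).
Denominator becomes -8; numerator becomes 16*sqrt(13) + 16*sqrt(15).

-2*sqrt(15) - 2*sqrt(13)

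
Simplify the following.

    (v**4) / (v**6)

Quotient: (v**-2)

v**(-2)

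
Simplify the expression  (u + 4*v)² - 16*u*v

(u - 4*v)²

Expand the square and combine the 16*u*v term.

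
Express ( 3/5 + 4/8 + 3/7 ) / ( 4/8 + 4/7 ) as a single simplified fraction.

107/75

Numerator: 3/5 + 4/8 + 3/7 = 107/70
Denominator: 4/8 + 4/7 = 15/14
Divide: (107/70) · (14/15) = 107/75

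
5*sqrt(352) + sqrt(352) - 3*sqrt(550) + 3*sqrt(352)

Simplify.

21*sqrt(22)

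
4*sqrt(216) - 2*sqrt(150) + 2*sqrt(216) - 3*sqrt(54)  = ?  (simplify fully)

4*sqrt(216) = 24*sqrt(6); 2*sqrt(150) = 10*sqrt(6); 2*sqrt(216) = 12*sqrt(6); 3*sqrt(54) = 9*sqrt(6)
Combine: (24 - 10 + 12 - 9)·sqrt(6) = 17*sqrt(6)

17*sqrt(6)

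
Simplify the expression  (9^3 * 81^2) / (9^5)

3^4

9^3 = 3^6; 81^2 = 3^8; 9^5 = 3^10
Combine exponents: 3^4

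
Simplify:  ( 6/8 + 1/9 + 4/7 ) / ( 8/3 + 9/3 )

361/1428

Numerator: 6/8 + 1/9 + 4/7 = 361/252
Denominator: 8/3 + 9/3 = 17/3
Divide: (361/252) · (3/17) = 361/1428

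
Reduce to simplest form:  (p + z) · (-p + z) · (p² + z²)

Pair the conjugate factors: (z+p)(z-p) = -p² + z², then repeat with the next factor.

-p⁴ + z⁴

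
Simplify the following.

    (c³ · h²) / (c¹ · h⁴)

Quotient: c² · (h^-2)

c²/h²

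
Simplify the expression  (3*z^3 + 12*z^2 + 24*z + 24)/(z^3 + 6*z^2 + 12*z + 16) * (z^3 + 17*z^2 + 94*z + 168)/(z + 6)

3*z^2 + 27*z + 42

Factor: 3*z^3 + 12*z^2 + 24*z + 24 = 3*(z + 2)*(z^2 + 2*z + 4);  z^3 + 6*z^2 + 12*z + 16 = (z + 4)*(z^2 + 2*z + 4);  z^3 + 17*z^2 + 94*z + 168 = (z + 7)*(z + 4)*(z + 6)
Cancel the common factors (z^2 + 2*z + 4), (z + 6), (z + 4).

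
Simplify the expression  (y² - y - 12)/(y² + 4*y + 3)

Factor: y² - y - 12 = (y - 4)·(y + 3);  y² + 4*y + 3 = (y + 3)·(y + 1)
Cancel the common factor (y + 3).

(y - 4)/(y + 1)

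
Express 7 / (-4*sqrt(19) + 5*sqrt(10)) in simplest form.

Multiply numerator and denominator by 5*sqrt(10) + 4*sqrt(19).
Denominator becomes -54; numerator becomes 35*sqrt(10) + 28*sqrt(19).

(-28*sqrt(19) - 35*sqrt(10))/54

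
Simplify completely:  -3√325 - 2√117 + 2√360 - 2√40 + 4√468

3√325 = 15*√13; 2√117 = 6*√13; 2√360 = 12*√10; 2√40 = 4*√10; 4√468 = 24*√13

3*√13 + 8*√10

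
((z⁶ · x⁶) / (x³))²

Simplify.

Inside the bracket: z⁶ · x³
Raise to the power 2: z^12 · x⁶

x⁶*z^12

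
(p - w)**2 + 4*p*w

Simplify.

(p + w)**2

Expand the square and combine the 4*p*w term.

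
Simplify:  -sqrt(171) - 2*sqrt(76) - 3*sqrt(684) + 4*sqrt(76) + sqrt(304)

-13*sqrt(19)

sqrt(171) = 3*sqrt(19); 2*sqrt(76) = 4*sqrt(19); 3*sqrt(684) = 18*sqrt(19); 4*sqrt(76) = 8*sqrt(19); sqrt(304) = 4*sqrt(19)
Combine: (-3 - 4 - 18 + 8 + 4)·sqrt(19) = -13*sqrt(19)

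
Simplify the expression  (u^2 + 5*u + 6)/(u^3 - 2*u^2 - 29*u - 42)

Factor: u^2 + 5*u + 6 = (u + 2)*(u + 3);  u^3 - 2*u^2 - 29*u - 42 = (u - 7)*(u + 3)*(u + 2)
Cancel the common factors (u + 2), (u + 3).

1/(u - 7)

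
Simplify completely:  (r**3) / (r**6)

r**(-3)

Quotient: (r**-3)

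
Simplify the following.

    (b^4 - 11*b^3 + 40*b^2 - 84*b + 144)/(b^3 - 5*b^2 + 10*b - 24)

b - 6

Factor: b^4 - 11*b^3 + 40*b^2 - 84*b + 144 = (b - 6)*(b^2 - b + 6)*(b - 4);  b^3 - 5*b^2 + 10*b - 24 = (b^2 - b + 6)*(b - 4)
Cancel the common factors (b^2 - b + 6), (b - 4).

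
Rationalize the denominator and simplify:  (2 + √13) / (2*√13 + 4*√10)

(-13 - 2*√13 + 4*√10 + 2*√130)/54

Multiply numerator and denominator by -4*√10 + 2*√13.
Denominator becomes -108; numerator becomes -4*√130 - 8*√10 + 4*√13 + 26.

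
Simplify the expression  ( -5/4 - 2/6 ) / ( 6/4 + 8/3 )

-19/50

Numerator: -5/4 - 2/6 = -19/12
Denominator: 6/4 + 8/3 = 25/6
Divide: (-19/12) · (6/25) = -19/50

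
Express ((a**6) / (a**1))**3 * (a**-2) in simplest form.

Inside the bracket: a**5
Raise to the power 3: a**15
Multiply by (a**-2): add exponents.

a**13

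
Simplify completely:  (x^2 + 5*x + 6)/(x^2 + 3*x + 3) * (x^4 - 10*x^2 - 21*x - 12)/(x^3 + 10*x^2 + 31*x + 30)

Factor: x^2 + 5*x + 6 = (x + 3)*(x + 2);  x^4 - 10*x^2 - 21*x - 12 = (x^2 + 3*x + 3)*(x + 1)*(x - 4);  x^3 + 10*x^2 + 31*x + 30 = (x + 2)*(x + 5)*(x + 3)
Cancel the common factors (x^2 + 3*x + 3), (x + 3), (x + 2).

(x^2 - 3*x - 4)/(x + 5)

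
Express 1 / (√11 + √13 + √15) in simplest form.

(-2*√2145 + 9*√15 + 13*√13 + 17*√11)/491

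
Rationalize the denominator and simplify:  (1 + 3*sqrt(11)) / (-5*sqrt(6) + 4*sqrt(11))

(5*sqrt(6) + 4*sqrt(11) + 15*sqrt(66) + 132)/26

Multiply numerator and denominator by 5*sqrt(6) + 4*sqrt(11).
Denominator becomes 26; numerator becomes 5*sqrt(6) + 4*sqrt(11) + 15*sqrt(66) + 132.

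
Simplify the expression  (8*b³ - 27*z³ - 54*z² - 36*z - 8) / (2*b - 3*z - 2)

4*b² + 6*b*z + 4*b + 9*z² + 12*z + 4

(2*b)^3 - (3*z + 2)^3 = (2*b - 3*z - 2)(4*b² + 6*b*z + 4*b + 9*z² + 12*z + 4).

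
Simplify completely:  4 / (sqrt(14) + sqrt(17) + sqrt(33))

(-2*sqrt(7854) - 2*sqrt(33) + 30*sqrt(17) + 36*sqrt(14))/237

Group as (sqrt(14) + sqrt(33)) + sqrt(17); multiply by (sqrt(14) + sqrt(33)) - sqrt(17), then rationalise the remaining surd.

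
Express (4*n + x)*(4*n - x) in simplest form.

16*n**2 - x**2

Product of conjugates: (P+Q)(P-Q) = P**2 - Q**2.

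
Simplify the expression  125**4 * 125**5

125**4 = 5**12; 125**5 = 5**15
Combine exponents: 5**27

5**27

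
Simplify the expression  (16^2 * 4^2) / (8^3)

16^2 = 2^8; 4^2 = 2^4; 8^3 = 2^9
Combine exponents: 2^3

2^3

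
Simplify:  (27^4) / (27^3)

27^4 = 3^12; 27^3 = 3^9
Combine exponents: 3^3

3^3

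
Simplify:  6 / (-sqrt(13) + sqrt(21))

Multiply numerator and denominator by sqrt(13) + sqrt(21).
Denominator becomes 8; numerator becomes 6*sqrt(13) + 6*sqrt(21).

(3*sqrt(13) + 3*sqrt(21))/4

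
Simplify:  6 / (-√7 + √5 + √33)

Group as (√5 + √33) - √7; multiply by (√5 + √33) + √7, then rationalise the remaining surd.

(-210*√5 - 12*√1155 + 186*√7 + 126*√33)/301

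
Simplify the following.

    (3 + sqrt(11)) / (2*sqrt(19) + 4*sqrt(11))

(-sqrt(209) - 3*sqrt(19) + 6*sqrt(11) + 22)/50

Multiply numerator and denominator by -2*sqrt(19) + 4*sqrt(11).
Denominator becomes 100; numerator becomes -2*sqrt(209) - 6*sqrt(19) + 12*sqrt(11) + 44.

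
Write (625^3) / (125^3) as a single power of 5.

5^3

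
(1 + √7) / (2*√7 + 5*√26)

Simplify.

(-14 - 2*√7 + 5*√26 + 5*√182)/622

Multiply numerator and denominator by -5*√26 + 2*√7.
Denominator becomes -622; numerator becomes -5*√182 - 5*√26 + 2*√7 + 14.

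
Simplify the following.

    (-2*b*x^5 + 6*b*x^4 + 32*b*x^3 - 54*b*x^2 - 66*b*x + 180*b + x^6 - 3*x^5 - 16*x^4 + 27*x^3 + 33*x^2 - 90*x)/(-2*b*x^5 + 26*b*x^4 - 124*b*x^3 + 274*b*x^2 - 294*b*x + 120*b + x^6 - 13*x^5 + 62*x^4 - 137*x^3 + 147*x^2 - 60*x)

Factor: -2*b*x^5 + 6*b*x^4 + 32*b*x^3 - 54*b*x^2 - 66*b*x + 180*b + x^6 - 3*x^5 - 16*x^4 + 27*x^3 + 33*x^2 - 90*x = (x^2 - 3*x + 3)*(-2*b + x)*(x + 2)*(x - 5)*(x + 3);  -2*b*x^5 + 26*b*x^4 - 124*b*x^3 + 274*b*x^2 - 294*b*x + 120*b + x^6 - 13*x^5 + 62*x^4 - 137*x^3 + 147*x^2 - 60*x = (x - 1)*(x - 4)*(x^2 - 3*x + 3)*(x - 5)*(-2*b + x)
Cancel the common factors (x^2 - 3*x + 3), (x - 5), (-2*b + x).

(x^2 + 5*x + 6)/(x^2 - 5*x + 4)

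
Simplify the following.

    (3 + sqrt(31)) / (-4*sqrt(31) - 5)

(-109 - 7*sqrt(31))/471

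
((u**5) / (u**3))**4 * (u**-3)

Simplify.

Inside the bracket: u**2
Raise to the power 4: u**8
Multiply by (u**-3): add exponents.

u**5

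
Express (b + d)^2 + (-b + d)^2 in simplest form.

Only the even-power cross terms survive.

2*b^2 + 2*d^2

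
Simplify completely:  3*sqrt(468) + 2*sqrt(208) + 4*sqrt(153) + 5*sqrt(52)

12*sqrt(17) + 36*sqrt(13)

3*sqrt(468) = 18*sqrt(13); 2*sqrt(208) = 8*sqrt(13); 4*sqrt(153) = 12*sqrt(17); 5*sqrt(52) = 10*sqrt(13)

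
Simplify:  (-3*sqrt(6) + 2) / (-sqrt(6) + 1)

Multiply numerator and denominator by 1 + sqrt(6).
Denominator becomes -5; numerator becomes -16 - sqrt(6).

(sqrt(6) + 16)/5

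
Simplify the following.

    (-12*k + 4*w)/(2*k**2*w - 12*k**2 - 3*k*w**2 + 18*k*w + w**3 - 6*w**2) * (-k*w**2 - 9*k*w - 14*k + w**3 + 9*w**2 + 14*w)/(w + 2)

Factor: -12*k + 4*w = 4*(-3*k + w);  2*k**2*w - 12*k**2 - 3*k*w**2 + 18*k*w + w**3 - 6*w**2 = (w - 6)*(-k + w)*(-2*k + w);  -k*w**2 - 9*k*w - 14*k + w**3 + 9*w**2 + 14*w = (w + 2)*(-k + w)*(w + 7)
Cancel the common factors (w + 2), (-k + w).

(-12*k*w - 84*k + 4*w**2 + 28*w)/(-2*k*w + 12*k + w**2 - 6*w)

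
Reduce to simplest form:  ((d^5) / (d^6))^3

Inside the bracket: (d^-1)
Raise to the power 3: (d^-3)

d^(-3)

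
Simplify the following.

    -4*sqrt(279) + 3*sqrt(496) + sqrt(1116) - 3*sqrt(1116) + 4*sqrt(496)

4*sqrt(31)

4*sqrt(279) = 12*sqrt(31); 3*sqrt(496) = 12*sqrt(31); sqrt(1116) = 6*sqrt(31); 3*sqrt(1116) = 18*sqrt(31); 4*sqrt(496) = 16*sqrt(31)
Combine: (-12 + 12 + 6 - 18 + 16)·sqrt(31) = 4*sqrt(31)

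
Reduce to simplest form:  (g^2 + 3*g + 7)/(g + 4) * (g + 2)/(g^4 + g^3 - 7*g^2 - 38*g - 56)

Factor: g^4 + g^3 - 7*g^2 - 38*g - 56 = (g + 2)*(g^2 + 3*g + 7)*(g - 4)
Cancel the common factors (g^2 + 3*g + 7), (g + 2).

1/(g^2 - 16)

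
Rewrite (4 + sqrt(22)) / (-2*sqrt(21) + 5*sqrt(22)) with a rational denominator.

Multiply numerator and denominator by 2*sqrt(21) + 5*sqrt(22).
Denominator becomes 466; numerator becomes 8*sqrt(21) + 2*sqrt(462) + 20*sqrt(22) + 110.

(4*sqrt(21) + sqrt(462) + 10*sqrt(22) + 55)/233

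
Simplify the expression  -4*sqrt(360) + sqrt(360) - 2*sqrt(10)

-20*sqrt(10)

4*sqrt(360) = 24*sqrt(10); sqrt(360) = 6*sqrt(10); 2*sqrt(10) = 2*sqrt(10)
Combine: (-24 + 6 - 2)·sqrt(10) = -20*sqrt(10)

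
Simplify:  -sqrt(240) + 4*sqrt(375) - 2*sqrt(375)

6*sqrt(15)

sqrt(240) = 4*sqrt(15); 4*sqrt(375) = 20*sqrt(15); 2*sqrt(375) = 10*sqrt(15)
Combine: (-4 + 20 - 10)·sqrt(15) = 6*sqrt(15)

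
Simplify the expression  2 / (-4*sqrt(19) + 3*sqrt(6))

(-4*sqrt(19) - 3*sqrt(6))/125

Multiply numerator and denominator by 3*sqrt(6) + 4*sqrt(19).
Denominator becomes -250; numerator becomes 6*sqrt(6) + 8*sqrt(19).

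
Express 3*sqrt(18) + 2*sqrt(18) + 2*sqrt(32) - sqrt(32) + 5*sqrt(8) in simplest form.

3*sqrt(18) = 9*sqrt(2); 2*sqrt(18) = 6*sqrt(2); 2*sqrt(32) = 8*sqrt(2); sqrt(32) = 4*sqrt(2); 5*sqrt(8) = 10*sqrt(2)
Combine: (9 + 6 + 8 - 4 + 10)·sqrt(2) = 29*sqrt(2)

29*sqrt(2)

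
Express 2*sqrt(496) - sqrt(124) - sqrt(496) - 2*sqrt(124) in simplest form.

-2*sqrt(31)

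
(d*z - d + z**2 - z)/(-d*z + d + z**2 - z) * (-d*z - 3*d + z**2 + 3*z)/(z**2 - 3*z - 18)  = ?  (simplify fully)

Factor: d*z - d + z**2 - z = (d + z)*(z - 1);  -d*z + d + z**2 - z = (-d + z)*(z - 1);  -d*z - 3*d + z**2 + 3*z = (-d + z)*(z + 3);  z**2 - 3*z - 18 = (z - 6)*(z + 3)
Cancel the common factors (z - 1), (z + 3), (-d + z).

(d + z)/(z - 6)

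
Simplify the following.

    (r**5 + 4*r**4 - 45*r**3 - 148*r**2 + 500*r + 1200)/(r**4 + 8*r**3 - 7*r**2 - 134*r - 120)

(r**2 - 3*r - 10)/(r + 1)

Factor: r**5 + 4*r**4 - 45*r**3 - 148*r**2 + 500*r + 1200 = (r + 2)*(r - 4)*(r + 5)*(r + 6)*(r - 5);  r**4 + 8*r**3 - 7*r**2 - 134*r - 120 = (r + 1)*(r + 6)*(r - 4)*(r + 5)
Cancel the common factors (r + 6), (r + 5), (r - 4).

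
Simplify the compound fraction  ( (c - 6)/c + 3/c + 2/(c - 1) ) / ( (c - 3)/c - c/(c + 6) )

(c³ + 4*c² - 9*c + 18)/(3*c² - 21*c + 18)

Numerator: (c - 6)/c + 3/c + 2/(c - 1) = (c² - 2*c + 3)/(c² - c)
Denominator: (c - 3)/c - c/(c + 6) = (3*c - 18)/(c² + 6*c)
Divide: ((c² - 2*c + 3)/(c² - c)) · ((c² + 6*c)/(3*c - 18)) = (c³ + 4*c² - 9*c + 18)/(3*c² - 21*c + 18)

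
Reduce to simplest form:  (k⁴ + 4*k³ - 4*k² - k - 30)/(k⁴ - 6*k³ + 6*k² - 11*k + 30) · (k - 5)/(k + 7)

Factor: k⁴ + 4*k³ - 4*k² - k - 30 = (k - 2)·(k + 5)·(k² + k + 3);  k⁴ - 6*k³ + 6*k² - 11*k + 30 = (k² + k + 3)·(k - 5)·(k - 2)
Cancel the common factors (k² + k + 3), (k - 5), (k - 2).

(k + 5)/(k + 7)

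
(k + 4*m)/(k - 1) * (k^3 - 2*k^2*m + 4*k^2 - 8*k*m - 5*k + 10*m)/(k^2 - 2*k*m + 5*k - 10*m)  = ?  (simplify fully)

k + 4*m

Factor: k^3 - 2*k^2*m + 4*k^2 - 8*k*m - 5*k + 10*m = (k - 1)*(k - 2*m)*(k + 5);  k^2 - 2*k*m + 5*k - 10*m = (k + 5)*(k - 2*m)
Cancel the common factors (k + 5), (k - 2*m), (k - 1).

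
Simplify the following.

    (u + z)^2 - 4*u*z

(u - z)^2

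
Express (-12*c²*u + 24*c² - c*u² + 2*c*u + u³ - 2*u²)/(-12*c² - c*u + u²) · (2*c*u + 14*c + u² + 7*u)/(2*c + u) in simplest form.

Factor: -12*c²*u + 24*c² - c*u² + 2*c*u + u³ - 2*u² = (u - 2)·(-4*c + u)·(3*c + u);  -12*c² - c*u + u² = (-4*c + u)·(3*c + u);  2*c*u + 14*c + u² + 7*u = (2*c + u)·(u + 7)
Cancel the common factors (3*c + u), (-4*c + u), (2*c + u).

u² + 5*u - 14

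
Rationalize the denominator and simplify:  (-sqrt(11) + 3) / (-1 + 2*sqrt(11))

Multiply numerator and denominator by -2*sqrt(11) - 1.
Denominator becomes -43; numerator becomes -5*sqrt(11) + 19.

(-19 + 5*sqrt(11))/43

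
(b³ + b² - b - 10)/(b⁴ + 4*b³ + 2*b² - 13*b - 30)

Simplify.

Factor: b³ + b² - b - 10 = (b - 2)·(b² + 3*b + 5);  b⁴ + 4*b³ + 2*b² - 13*b - 30 = (b² + 3*b + 5)·(b + 3)·(b - 2)
Cancel the common factors (b² + 3*b + 5), (b - 2).

1/(b + 3)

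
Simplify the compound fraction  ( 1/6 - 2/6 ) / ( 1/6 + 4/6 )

Numerator: 1/6 - 2/6 = -1/6
Denominator: 1/6 + 4/6 = 5/6
Divide: (-1/6) · (6/5) = -1/5

-1/5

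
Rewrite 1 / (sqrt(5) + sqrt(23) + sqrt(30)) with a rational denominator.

Group as (sqrt(5) + sqrt(30)) + sqrt(23); multiply by (sqrt(5) + sqrt(30)) - sqrt(23), then rationalise the remaining surd.

(-5*sqrt(138) - sqrt(30) + 6*sqrt(23) + 24*sqrt(5))/228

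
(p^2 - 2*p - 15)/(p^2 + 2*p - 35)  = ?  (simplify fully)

(p + 3)/(p + 7)

Factor: p^2 - 2*p - 15 = (p + 3)*(p - 5);  p^2 + 2*p - 35 = (p + 7)*(p - 5)
Cancel the common factor (p - 5).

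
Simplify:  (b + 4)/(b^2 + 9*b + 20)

Factor: b^2 + 9*b + 20 = (b + 4)*(b + 5)
Cancel the common factor (b + 4).

1/(b + 5)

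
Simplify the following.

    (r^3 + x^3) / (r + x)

r^2 - r*x + x^2

Apply the sum-of-cubes factorisation and cancel (r + x).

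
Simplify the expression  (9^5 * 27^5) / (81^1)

3^21

9^5 = 3^10; 27^5 = 3^15; 81^1 = 3^4
Combine exponents: 3^21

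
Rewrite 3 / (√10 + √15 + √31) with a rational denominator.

Group as (√15 + √31) + √10; multiply by (√15 + √31) - √10, then rationalise the remaining surd.

(-5*√186 - 3*√31 + 13*√15 + 18*√10)/94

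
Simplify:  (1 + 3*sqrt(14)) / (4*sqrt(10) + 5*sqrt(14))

Multiply numerator and denominator by -4*sqrt(10) + 5*sqrt(14).
Denominator becomes 190; numerator becomes -24*sqrt(35) - 4*sqrt(10) + 5*sqrt(14) + 210.

(-24*sqrt(35) - 4*sqrt(10) + 5*sqrt(14) + 210)/190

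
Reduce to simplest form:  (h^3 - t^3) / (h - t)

h^2 + h*t + t^2

h^3 - t^3 = (h - t)(h^2 + h*t + t^2).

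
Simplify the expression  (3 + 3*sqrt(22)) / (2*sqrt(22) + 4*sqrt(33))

Multiply numerator and denominator by -4*sqrt(33) + 2*sqrt(22).
Denominator becomes -440; numerator becomes -132*sqrt(6) - 12*sqrt(33) + 6*sqrt(22) + 132.

(-66 - 3*sqrt(22) + 6*sqrt(33) + 66*sqrt(6))/220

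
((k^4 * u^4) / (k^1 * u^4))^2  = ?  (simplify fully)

k^6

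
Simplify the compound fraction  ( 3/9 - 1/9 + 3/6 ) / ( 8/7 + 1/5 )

Numerator: 3/9 - 1/9 + 3/6 = 13/18
Denominator: 8/7 + 1/5 = 47/35
Divide: (13/18) · (35/47) = 455/846

455/846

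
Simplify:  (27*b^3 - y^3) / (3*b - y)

9*b^2 + 3*b*y + y^2

Apply the difference-of-cubes factorisation and cancel (3*b - y).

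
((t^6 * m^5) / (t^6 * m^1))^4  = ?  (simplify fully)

m^16

Inside the bracket: m^4
Raise to the power 4: m^16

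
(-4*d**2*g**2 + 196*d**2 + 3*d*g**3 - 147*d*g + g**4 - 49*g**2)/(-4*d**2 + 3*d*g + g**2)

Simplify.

g**2 - 49

Factor: -4*d**2*g**2 + 196*d**2 + 3*d*g**3 - 147*d*g + g**4 - 49*g**2 = (g - 7)*(g + 7)*(4*d + g)*(-d + g);  -4*d**2 + 3*d*g + g**2 = (-d + g)*(4*d + g)
Cancel the common factors (4*d + g), (-d + g).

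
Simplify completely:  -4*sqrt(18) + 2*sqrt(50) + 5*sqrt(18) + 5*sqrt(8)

4*sqrt(18) = 12*sqrt(2); 2*sqrt(50) = 10*sqrt(2); 5*sqrt(18) = 15*sqrt(2); 5*sqrt(8) = 10*sqrt(2)
Combine: (-12 + 10 + 15 + 10)·sqrt(2) = 23*sqrt(2)

23*sqrt(2)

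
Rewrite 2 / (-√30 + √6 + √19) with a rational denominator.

Group as (√6 + √19) - √30; multiply by (√6 + √19) + √30, then rationalise the remaining surd.

(10*√30 + 34*√19 + 86*√6 + 24*√95)/431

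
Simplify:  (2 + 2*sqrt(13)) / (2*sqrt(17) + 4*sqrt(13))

Multiply numerator and denominator by -2*sqrt(17) + 4*sqrt(13).
Denominator becomes 140; numerator becomes -4*sqrt(221) - 4*sqrt(17) + 8*sqrt(13) + 104.

(-sqrt(221) - sqrt(17) + 2*sqrt(13) + 26)/35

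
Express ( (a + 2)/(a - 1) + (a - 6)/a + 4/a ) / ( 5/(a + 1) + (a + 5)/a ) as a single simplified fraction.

Numerator: (a + 2)/(a - 1) + (a - 6)/a + 4/a = (2*a² - a + 2)/(a² - a)
Denominator: 5/(a + 1) + (a + 5)/a = (a² + 11*a + 5)/(a² + a)
Divide: ((2*a² - a + 2)/(a² - a)) · ((a² + a)/(a² + 11*a + 5)) = (2*a³ + a² + a + 2)/(a³ + 10*a² - 6*a - 5)

(2*a³ + a² + a + 2)/(a³ + 10*a² - 6*a - 5)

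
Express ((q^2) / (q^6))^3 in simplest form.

Inside the bracket: (q^-4)
Raise to the power 3: (q^-12)

q^(-12)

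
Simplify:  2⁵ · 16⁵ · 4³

2^31

2⁵ = 2^5; 16⁵ = 2^20; 4³ = 2^6
Combine exponents: 2^31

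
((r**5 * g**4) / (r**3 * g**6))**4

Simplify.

r**8/g**8

Inside the bracket: r**2 * (g**-2)
Raise to the power 4: r**8 * (g**-8)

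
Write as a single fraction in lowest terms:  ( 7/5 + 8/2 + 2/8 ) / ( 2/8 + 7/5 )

Numerator: 7/5 + 8/2 + 2/8 = 113/20
Denominator: 2/8 + 7/5 = 33/20
Divide: (113/20) · (20/33) = 113/33

113/33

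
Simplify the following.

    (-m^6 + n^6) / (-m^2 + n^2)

m^4 + m^2*n^2 + n^4

Factor n^6 - m^6 and cancel (-m^2 + n^2).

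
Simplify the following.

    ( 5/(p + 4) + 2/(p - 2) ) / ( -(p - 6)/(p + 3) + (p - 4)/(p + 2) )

Numerator: 5/(p + 4) + 2/(p - 2) = (7*p - 2)/(p^2 + 2*p - 8)
Denominator: -(p - 6)/(p + 3) + (p - 4)/(p + 2) = 3*p/(p^2 + 5*p + 6)
Divide: ((7*p - 2)/(p^2 + 2*p - 8)) · ((p^2 + 5*p + 6)/(3*p)) = (7*p^3 + 33*p^2 + 32*p - 12)/(3*p^3 + 6*p^2 - 24*p)

(7*p^3 + 33*p^2 + 32*p - 12)/(3*p^3 + 6*p^2 - 24*p)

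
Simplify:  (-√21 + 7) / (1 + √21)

(-7 + 2*√21)/5

Multiply numerator and denominator by -√21 + 1.
Denominator becomes -20; numerator becomes -8*√21 + 28.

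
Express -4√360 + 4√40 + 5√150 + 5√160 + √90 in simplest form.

7*√10 + 25*√6

4√360 = 24*√10; 4√40 = 8*√10; 5√150 = 25*√6; 5√160 = 20*√10; √90 = 3*√10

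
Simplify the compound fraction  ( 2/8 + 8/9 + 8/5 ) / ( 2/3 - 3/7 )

3451/300

Numerator: 2/8 + 8/9 + 8/5 = 493/180
Denominator: 2/3 - 3/7 = 5/21
Divide: (493/180) · (21/5) = 3451/300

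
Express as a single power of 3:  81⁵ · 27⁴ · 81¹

3^36

81⁵ = 3^20; 27⁴ = 3^12; 81¹ = 3^4
Combine exponents: 3^36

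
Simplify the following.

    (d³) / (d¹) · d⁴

d⁶

Quotient: d²
Multiply by d⁴: add exponents.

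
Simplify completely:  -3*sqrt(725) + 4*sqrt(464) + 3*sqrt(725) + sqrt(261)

3*sqrt(725) = 15*sqrt(29); 4*sqrt(464) = 16*sqrt(29); 3*sqrt(725) = 15*sqrt(29); sqrt(261) = 3*sqrt(29)
Combine: (-15 + 16 + 15 + 3)·sqrt(29) = 19*sqrt(29)

19*sqrt(29)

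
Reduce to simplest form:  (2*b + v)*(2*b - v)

Product of conjugates: (P+Q)(P-Q) = P**2 - Q**2.

4*b**2 - v**2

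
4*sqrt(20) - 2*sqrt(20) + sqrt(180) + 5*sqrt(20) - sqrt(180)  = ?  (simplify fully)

4*sqrt(20) = 8*sqrt(5); 2*sqrt(20) = 4*sqrt(5); sqrt(180) = 6*sqrt(5); 5*sqrt(20) = 10*sqrt(5); sqrt(180) = 6*sqrt(5)
Combine: (8 - 4 + 6 + 10 - 6)·sqrt(5) = 14*sqrt(5)

14*sqrt(5)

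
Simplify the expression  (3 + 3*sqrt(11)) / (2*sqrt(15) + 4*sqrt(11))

(-3*sqrt(165) - 3*sqrt(15) + 6*sqrt(11) + 66)/58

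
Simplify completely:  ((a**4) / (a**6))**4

a**(-8)

Inside the bracket: (a**-2)
Raise to the power 4: (a**-8)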